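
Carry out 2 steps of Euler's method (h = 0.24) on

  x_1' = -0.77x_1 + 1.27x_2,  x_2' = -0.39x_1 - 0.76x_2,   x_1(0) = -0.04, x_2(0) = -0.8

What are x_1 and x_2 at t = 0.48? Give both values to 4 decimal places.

-0.4236, -0.5058

Euler on (x_1,x_2): x_1_{n+1} = x_1_n + h·x_1', x_2_{n+1} = x_2_n + h·x_2'.
0.000000: (-0.040000, -0.800000); f=(-0.985200, 0.623600) → (-0.276448, -0.650336)
0.240000: (-0.276448, -0.650336); f=(-0.613062, 0.602070) → (-0.423583, -0.505839)
(x_1(0.48), x_2(0.48)) ≈ (-0.4236, -0.5058)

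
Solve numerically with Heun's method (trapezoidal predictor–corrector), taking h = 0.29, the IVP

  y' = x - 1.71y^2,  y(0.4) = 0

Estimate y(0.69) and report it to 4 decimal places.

0.1547

Heun: k1 = f(x_n, y_n); k2 = f(x_n + h, y_n + h·k1); y_{n+1} = y_n + (h/2)·(k1 + k2).
x=0.400000, y=0.000000:
  k1 = f(0.400000, 0.000000) = 0.400000
  k2 = f(0.690000, 0.116000) = 0.666990
  y ← 0.000000 + (0.29/2)·(0.400000 + 0.666990) = 0.154714
y(0.69) ≈ 0.1547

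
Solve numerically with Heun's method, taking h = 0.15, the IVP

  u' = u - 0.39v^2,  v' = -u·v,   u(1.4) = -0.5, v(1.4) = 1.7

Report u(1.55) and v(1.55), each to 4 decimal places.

-0.7755, 1.8657

Heun on (u,v): k1 = f(x_n, state_n); k2 = f(x_n + h, state_n + h·k1); state_{n+1} = state_n + (h/2)·(k1 + k2).
1.400000: (-0.500000, 1.700000)
  k1 = (-1.627100, 0.850000)
  predictor → (-0.744065, 1.827500)
  k2 = (-2.046570, 1.359779)
  → (-0.775525, 1.865733)
(u(1.55), v(1.55)) ≈ (-0.7755, 1.8657)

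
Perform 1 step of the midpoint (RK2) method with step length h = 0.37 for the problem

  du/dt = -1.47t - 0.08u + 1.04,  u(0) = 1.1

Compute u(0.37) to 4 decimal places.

Midpoint: k1 = f(t_n, u_n); k2 = f(t_n + h/2, u_n + (h/2)·k1); u_{n+1} = u_n + h·k2.
t=0.000000, u=1.100000:
  k1 = f(0.000000, 1.100000) = 0.952000
  k2 = f(0.185000, 1.276120) = 0.665960
  u ← 1.100000 + 0.37·0.665960 = 1.346405
u(0.37) ≈ 1.3464

1.3464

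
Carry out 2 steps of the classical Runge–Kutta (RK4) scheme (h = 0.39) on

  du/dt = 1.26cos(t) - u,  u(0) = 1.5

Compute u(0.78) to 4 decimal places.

RK4: k1 = f(t_n, u_n); k2 = f(t_n + h/2, u_n + (h/2)·k1); k3 = f(t_n + h/2, u_n + (h/2)·k2); k4 = f(t_n + h, u_n + h·k3); u_{n+1} = u_n + (h/6)·(k1 + 2k2 + 2k3 + k4).
t=0.000000, u=1.500000:
  k1 = f(0.000000, 1.500000) = -0.240000
  k2 = f(0.195000, 1.453200) = -0.217080
  k3 = f(0.195000, 1.457669) = -0.221549
  k4 = f(0.390000, 1.413596) = -0.248210
  u ← 1.500000 + (0.39/6)·(k1 + 2k2 + 2k3 + k4) = 1.411245
t=0.390000, u=1.411245:
  k1 = f(0.390000, 1.411245) = -0.245859
  k2 = f(0.585000, 1.363302) = -0.312825
  k3 = f(0.585000, 1.350244) = -0.299766
  k4 = f(0.780000, 1.294336) = -0.398585
  u ← 1.411245 + (0.39/6)·(k1 + 2k2 + 2k3 + k4) = 1.289719
u(0.78) ≈ 1.2897

1.2897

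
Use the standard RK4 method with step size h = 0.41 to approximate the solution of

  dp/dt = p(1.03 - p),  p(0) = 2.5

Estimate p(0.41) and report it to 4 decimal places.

RK4: k1 = f(t_n, p_n); k2 = f(t_n + h/2, p_n + (h/2)·k1); k3 = f(t_n + h/2, p_n + (h/2)·k2); k4 = f(t_n + h, p_n + h·k3); p_{n+1} = p_n + (h/6)·(k1 + 2k2 + 2k3 + k4).
t=0.000000, p=2.500000:
  k1 = f(0.000000, 2.500000) = -3.675000
  k2 = f(0.205000, 1.746625) = -1.251675
  k3 = f(0.205000, 2.243407) = -2.722164
  k4 = f(0.410000, 1.383913) = -0.489784
  p ← 2.500000 + (0.41/6)·(k1 + 2k2 + 2k3 + k4) = 1.672315
p(0.41) ≈ 1.6723

1.6723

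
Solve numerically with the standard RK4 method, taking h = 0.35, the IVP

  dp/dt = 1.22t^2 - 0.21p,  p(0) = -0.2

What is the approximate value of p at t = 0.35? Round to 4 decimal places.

-0.1687

RK4: k1 = f(t_n, p_n); k2 = f(t_n + h/2, p_n + (h/2)·k1); k3 = f(t_n + h/2, p_n + (h/2)·k2); k4 = f(t_n + h, p_n + h·k3); p_{n+1} = p_n + (h/6)·(k1 + 2k2 + 2k3 + k4).
t=0.000000, p=-0.200000:
  k1 = f(0.000000, -0.200000) = 0.042000
  k2 = f(0.175000, -0.192650) = 0.077819
  k3 = f(0.175000, -0.186382) = 0.076503
  k4 = f(0.350000, -0.173224) = 0.185827
  p ← -0.200000 + (0.35/6)·(k1 + 2k2 + 2k3 + k4) = -0.168706
p(0.35) ≈ -0.1687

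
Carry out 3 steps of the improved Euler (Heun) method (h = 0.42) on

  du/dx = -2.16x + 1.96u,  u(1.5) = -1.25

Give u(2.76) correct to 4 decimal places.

-31.4171

Heun: k1 = f(x_n, u_n); k2 = f(x_n + h, u_n + h·k1); u_{n+1} = u_n + (h/2)·(k1 + k2).
x=1.500000, u=-1.250000:
  k1 = f(1.500000, -1.250000) = -5.690000
  k2 = f(1.920000, -3.639800) = -11.281208
  u ← -1.250000 + (0.42/2)·(-5.690000 + (-11.281208)) = -4.813954
x=1.920000, u=-4.813954:
  k1 = f(1.920000, -4.813954) = -13.582549
  k2 = f(2.340000, -10.518624) = -25.670904
  u ← -4.813954 + (0.42/2)·(-13.582549 + (-25.670904)) = -13.057179
x=2.340000, u=-13.057179:
  k1 = f(2.340000, -13.057179) = -30.646470
  k2 = f(2.760000, -25.928696) = -56.781845
  u ← -13.057179 + (0.42/2)·(-30.646470 + (-56.781845)) = -31.417125
u(2.76) ≈ -31.4171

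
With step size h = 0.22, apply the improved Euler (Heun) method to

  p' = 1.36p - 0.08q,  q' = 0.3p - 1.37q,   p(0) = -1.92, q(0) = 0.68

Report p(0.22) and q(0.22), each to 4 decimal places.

-2.5912, 0.3790

Heun on (p,q): k1 = f(x_n, state_n); k2 = f(x_n + h, state_n + h·k1); state_{n+1} = state_n + (h/2)·(k1 + k2).
0.000000: (-1.920000, 0.680000)
  k1 = (-2.665600, -1.507600)
  predictor → (-2.506432, 0.348328)
  k2 = (-3.436614, -1.229139)
  → (-2.591244, 0.378959)
(p(0.22), q(0.22)) ≈ (-2.5912, 0.3790)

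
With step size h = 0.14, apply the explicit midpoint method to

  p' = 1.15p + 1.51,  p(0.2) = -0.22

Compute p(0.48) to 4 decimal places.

Midpoint: k1 = f(t_n, p_n); k2 = f(t_n + h/2, p_n + (h/2)·k1); p_{n+1} = p_n + h·k2.
t=0.200000, p=-0.220000:
  k1 = f(0.200000, -0.220000) = 1.257000
  k2 = f(0.270000, -0.132010) = 1.358189
  p ← -0.220000 + 0.14·1.358189 = -0.029854
t=0.340000, p=-0.029854:
  k1 = f(0.340000, -0.029854) = 1.475668
  k2 = f(0.410000, 0.073443) = 1.594460
  p ← -0.029854 + 0.14·1.594460 = 0.193371
p(0.48) ≈ 0.1934

0.1934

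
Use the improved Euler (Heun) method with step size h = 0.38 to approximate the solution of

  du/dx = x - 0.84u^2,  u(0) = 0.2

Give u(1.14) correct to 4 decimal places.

0.7009

Heun: k1 = f(x_n, u_n); k2 = f(x_n + h, u_n + h·k1); u_{n+1} = u_n + (h/2)·(k1 + k2).
x=0.000000, u=0.200000:
  k1 = f(0.000000, 0.200000) = -0.033600
  k2 = f(0.380000, 0.187232) = 0.350553
  u ← 0.200000 + (0.38/2)·(-0.033600 + 0.350553) = 0.260221
x=0.380000, u=0.260221:
  k1 = f(0.380000, 0.260221) = 0.323119
  k2 = f(0.760000, 0.383006) = 0.636777
  u ← 0.260221 + (0.38/2)·(0.323119 + 0.636777) = 0.442601
x=0.760000, u=0.442601:
  k1 = f(0.760000, 0.442601) = 0.595447
  k2 = f(1.140000, 0.668871) = 0.764193
  u ← 0.442601 + (0.38/2)·(0.595447 + 0.764193) = 0.700933
u(1.14) ≈ 0.7009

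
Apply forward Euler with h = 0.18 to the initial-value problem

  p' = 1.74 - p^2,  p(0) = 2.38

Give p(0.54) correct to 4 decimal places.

1.4002

Euler: p_{n+1} = p_n + h·f(t_n, p_n).
t=0.000000, p=2.380000: f=-3.924400 → p ← 2.380000 + 0.18·(-3.924400) = 1.673608
t=0.180000, p=1.673608: f=-1.060964 → p ← 1.673608 + 0.18·(-1.060964) = 1.482635
t=0.360000, p=1.482635: f=-0.458205 → p ← 1.482635 + 0.18·(-0.458205) = 1.400158
p(0.54) ≈ 1.4002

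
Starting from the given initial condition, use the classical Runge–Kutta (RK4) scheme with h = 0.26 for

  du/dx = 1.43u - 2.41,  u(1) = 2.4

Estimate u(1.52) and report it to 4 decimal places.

RK4: k1 = f(x_n, u_n); k2 = f(x_n + h/2, u_n + (h/2)·k1); k3 = f(x_n + h/2, u_n + (h/2)·k2); k4 = f(x_n + h, u_n + h·k3); u_{n+1} = u_n + (h/6)·(k1 + 2k2 + 2k3 + k4).
x=1.000000, u=2.400000:
  k1 = f(1.000000, 2.400000) = 1.022000
  k2 = f(1.130000, 2.532860) = 1.211990
  k3 = f(1.130000, 2.557559) = 1.247309
  k4 = f(1.260000, 2.724300) = 1.485749
  u ← 2.400000 + (0.26/6)·(k1 + 2k2 + 2k3 + k4) = 2.721808
x=1.260000, u=2.721808:
  k1 = f(1.260000, 2.721808) = 1.482186
  k2 = f(1.390000, 2.914493) = 1.757724
  k3 = f(1.390000, 2.950313) = 1.808947
  k4 = f(1.520000, 3.192135) = 2.154752
  u ← 2.721808 + (0.26/6)·(k1 + 2k2 + 2k3 + k4) = 3.188521
u(1.52) ≈ 3.1885

3.1885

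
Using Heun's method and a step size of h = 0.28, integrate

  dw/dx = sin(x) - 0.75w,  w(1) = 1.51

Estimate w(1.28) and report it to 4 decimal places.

1.4534

Heun: k1 = f(x_n, w_n); k2 = f(x_n + h, w_n + h·k1); w_{n+1} = w_n + (h/2)·(k1 + k2).
x=1.000000, w=1.510000:
  k1 = f(1.000000, 1.510000) = -0.291029
  k2 = f(1.280000, 1.428512) = -0.113368
  w ← 1.510000 + (0.28/2)·(-0.291029 + (-0.113368)) = 1.453384
w(1.28) ≈ 1.4534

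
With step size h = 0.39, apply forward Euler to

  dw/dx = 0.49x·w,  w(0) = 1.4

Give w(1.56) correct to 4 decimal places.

Euler: w_{n+1} = w_n + h·f(x_n, w_n).
x=0.000000, w=1.400000: f=0.000000 → w ← 1.400000 + 0.39·0.000000 = 1.400000
x=0.390000, w=1.400000: f=0.267540 → w ← 1.400000 + 0.39·0.267540 = 1.504341
x=0.780000, w=1.504341: f=0.574959 → w ← 1.504341 + 0.39·0.574959 = 1.728575
x=1.170000, w=1.728575: f=0.990992 → w ← 1.728575 + 0.39·0.990992 = 2.115061
w(1.56) ≈ 2.1151

2.1151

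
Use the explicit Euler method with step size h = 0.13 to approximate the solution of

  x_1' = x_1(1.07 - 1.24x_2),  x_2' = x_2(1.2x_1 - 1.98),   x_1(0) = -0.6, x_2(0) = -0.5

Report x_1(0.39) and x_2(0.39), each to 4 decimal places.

Euler on (x_1,x_2): x_1_{n+1} = x_1_n + h·x_1', x_2_{n+1} = x_2_n + h·x_2'.
0.000000: (-0.600000, -0.500000); f=(-1.014000, 1.350000) → (-0.731820, -0.324500)
0.130000: (-0.731820, -0.324500); f=(-1.077517, 0.927481) → (-0.871897, -0.203928)
0.260000: (-0.871897, -0.203928); f=(-1.153407, 0.617141) → (-1.021840, -0.123699)
(x_1(0.39), x_2(0.39)) ≈ (-1.0218, -0.1237)

-1.0218, -0.1237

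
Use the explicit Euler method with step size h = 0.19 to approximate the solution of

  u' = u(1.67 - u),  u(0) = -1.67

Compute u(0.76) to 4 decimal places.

Euler: u_{n+1} = u_n + h·f(t_n, u_n).
t=0.000000, u=-1.670000: f=-5.577800 → u ← -1.670000 + 0.19·(-5.577800) = -2.729782
t=0.190000, u=-2.729782: f=-12.010446 → u ← -2.729782 + 0.19·(-12.010446) = -5.011767
t=0.380000, u=-5.011767: f=-33.487456 → u ← -5.011767 + 0.19·(-33.487456) = -11.374383
t=0.570000, u=-11.374383: f=-148.371815 → u ← -11.374383 + 0.19·(-148.371815) = -39.565028
u(0.76) ≈ -39.5650

-39.5650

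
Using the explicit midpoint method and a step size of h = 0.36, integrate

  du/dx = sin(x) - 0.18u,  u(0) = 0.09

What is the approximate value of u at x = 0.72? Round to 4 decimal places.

0.3205

Midpoint: k1 = f(x_n, u_n); k2 = f(x_n + h/2, u_n + (h/2)·k1); u_{n+1} = u_n + h·k2.
x=0.000000, u=0.090000:
  k1 = f(0.000000, 0.090000) = -0.016200
  k2 = f(0.180000, 0.087084) = 0.163354
  u ← 0.090000 + 0.36·0.163354 = 0.148808
x=0.360000, u=0.148808:
  k1 = f(0.360000, 0.148808) = 0.325489
  k2 = f(0.540000, 0.207396) = 0.476805
  u ← 0.148808 + 0.36·0.476805 = 0.320457
u(0.72) ≈ 0.3205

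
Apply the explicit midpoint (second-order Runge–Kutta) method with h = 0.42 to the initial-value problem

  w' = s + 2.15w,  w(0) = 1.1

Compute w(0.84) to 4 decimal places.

6.4213

Midpoint: k1 = f(s_n, w_n); k2 = f(s_n + h/2, w_n + (h/2)·k1); w_{n+1} = w_n + h·k2.
s=0.000000, w=1.100000:
  k1 = f(0.000000, 1.100000) = 2.365000
  k2 = f(0.210000, 1.596650) = 3.642797
  w ← 1.100000 + 0.42·3.642797 = 2.629975
s=0.420000, w=2.629975:
  k1 = f(0.420000, 2.629975) = 6.074446
  k2 = f(0.630000, 3.905609) = 9.027059
  w ← 2.629975 + 0.42·9.027059 = 6.421340
w(0.84) ≈ 6.4213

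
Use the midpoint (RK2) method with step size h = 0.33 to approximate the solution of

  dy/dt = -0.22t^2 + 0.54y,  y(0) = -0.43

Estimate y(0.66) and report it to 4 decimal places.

Midpoint: k1 = f(t_n, y_n); k2 = f(t_n + h/2, y_n + (h/2)·k1); y_{n+1} = y_n + h·k2.
t=0.000000, y=-0.430000:
  k1 = f(0.000000, -0.430000) = -0.232200
  k2 = f(0.165000, -0.468313) = -0.258879
  y ← -0.430000 + 0.33·(-0.258879) = -0.515430
t=0.330000, y=-0.515430:
  k1 = f(0.330000, -0.515430) = -0.302290
  k2 = f(0.495000, -0.565308) = -0.359172
  y ← -0.515430 + 0.33·(-0.359172) = -0.633957
y(0.66) ≈ -0.6340

-0.6340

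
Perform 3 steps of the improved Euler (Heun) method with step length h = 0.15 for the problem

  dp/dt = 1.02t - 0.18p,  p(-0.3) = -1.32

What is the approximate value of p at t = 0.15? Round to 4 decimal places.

Heun: k1 = f(t_n, p_n); k2 = f(t_n + h, p_n + h·k1); p_{n+1} = p_n + (h/2)·(k1 + k2).
t=-0.300000, p=-1.320000:
  k1 = f(-0.300000, -1.320000) = -0.068400
  k2 = f(-0.150000, -1.330260) = 0.086447
  p ← -1.320000 + (0.15/2)·(-0.068400 + 0.086447) = -1.318646
t=-0.150000, p=-1.318646:
  k1 = f(-0.150000, -1.318646) = 0.084356
  k2 = f(0.000000, -1.305993) = 0.235079
  p ← -1.318646 + (0.15/2)·(0.084356 + 0.235079) = -1.294689
t=0.000000, p=-1.294689:
  k1 = f(0.000000, -1.294689) = 0.233044
  k2 = f(0.150000, -1.259732) = 0.379752
  p ← -1.294689 + (0.15/2)·(0.233044 + 0.379752) = -1.248729
p(0.15) ≈ -1.2487

-1.2487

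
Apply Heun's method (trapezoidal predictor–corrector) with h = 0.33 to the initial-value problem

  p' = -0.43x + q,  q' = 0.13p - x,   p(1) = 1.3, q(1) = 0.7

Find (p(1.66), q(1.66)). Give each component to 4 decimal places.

Heun on (p,q): k1 = f(x_n, state_n); k2 = f(x_n + h, state_n + h·k1); state_{n+1} = state_n + (h/2)·(k1 + k2).
1.000000: (1.300000, 0.700000)
  k1 = (0.270000, -0.831000)
  predictor → (1.389100, 0.425770)
  k2 = (-0.146130, -1.149417)
  → (1.320439, 0.373231)
1.330000: (1.320439, 0.373231)
  k1 = (-0.198669, -1.158343)
  predictor → (1.254878, -0.009022)
  k2 = (-0.722822, -1.496866)
  → (1.168393, -0.064878)
(p(1.66), q(1.66)) ≈ (1.1684, -0.0649)

1.1684, -0.0649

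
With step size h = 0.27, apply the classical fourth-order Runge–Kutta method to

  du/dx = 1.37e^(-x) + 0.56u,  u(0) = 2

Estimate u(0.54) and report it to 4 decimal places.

RK4: k1 = f(x_n, u_n); k2 = f(x_n + h/2, u_n + (h/2)·k1); k3 = f(x_n + h/2, u_n + (h/2)·k2); k4 = f(x_n + h, u_n + h·k3); u_{n+1} = u_n + (h/6)·(k1 + 2k2 + 2k3 + k4).
x=0.000000, u=2.000000:
  k1 = f(0.000000, 2.000000) = 2.490000
  k2 = f(0.135000, 2.336150) = 2.505235
  k3 = f(0.135000, 2.338207) = 2.506387
  k4 = f(0.270000, 2.676724) = 2.544796
  u ← 2.000000 + (0.27/6)·(k1 + 2k2 + 2k3 + k4) = 2.677612
x=0.270000, u=2.677612:
  k1 = f(0.270000, 2.677612) = 2.545292
  k2 = f(0.405000, 3.021226) = 2.605645
  k3 = f(0.405000, 3.029374) = 2.610208
  k4 = f(0.540000, 3.382368) = 2.692491
  u ← 2.677612 + (0.27/6)·(k1 + 2k2 + 2k3 + k4) = 3.382739
u(0.54) ≈ 3.3827

3.3827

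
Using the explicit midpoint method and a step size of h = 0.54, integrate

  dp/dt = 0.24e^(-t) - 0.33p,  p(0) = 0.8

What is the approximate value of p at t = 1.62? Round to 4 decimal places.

0.6039

Midpoint: k1 = f(t_n, p_n); k2 = f(t_n + h/2, p_n + (h/2)·k1); p_{n+1} = p_n + h·k2.
t=0.000000, p=0.800000:
  k1 = f(0.000000, 0.800000) = -0.024000
  k2 = f(0.270000, 0.793520) = -0.078651
  p ← 0.800000 + 0.54·(-0.078651) = 0.757529
t=0.540000, p=0.757529:
  k1 = f(0.540000, 0.757529) = -0.110125
  k2 = f(0.810000, 0.727795) = -0.133406
  p ← 0.757529 + 0.54·(-0.133406) = 0.685489
t=1.080000, p=0.685489:
  k1 = f(1.080000, 0.685489) = -0.144709
  k2 = f(1.350000, 0.646418) = -0.151100
  p ← 0.685489 + 0.54·(-0.151100) = 0.603895
p(1.62) ≈ 0.6039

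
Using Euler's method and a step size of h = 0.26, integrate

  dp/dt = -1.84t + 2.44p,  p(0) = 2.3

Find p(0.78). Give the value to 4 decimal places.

Euler: p_{n+1} = p_n + h·f(t_n, p_n).
t=0.000000, p=2.300000: f=5.612000 → p ← 2.300000 + 0.26·5.612000 = 3.759120
t=0.260000, p=3.759120: f=8.693853 → p ← 3.759120 + 0.26·8.693853 = 6.019522
t=0.520000, p=6.019522: f=13.730833 → p ← 6.019522 + 0.26·13.730833 = 9.589538
p(0.78) ≈ 9.5895

9.5895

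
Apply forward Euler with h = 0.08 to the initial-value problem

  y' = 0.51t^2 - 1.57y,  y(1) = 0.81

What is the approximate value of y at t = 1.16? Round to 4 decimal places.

Euler: y_{n+1} = y_n + h·f(t_n, y_n).
t=1.000000, y=0.810000: f=-0.761700 → y ← 0.810000 + 0.08·(-0.761700) = 0.749064
t=1.080000, y=0.749064: f=-0.581166 → y ← 0.749064 + 0.08·(-0.581166) = 0.702571
y(1.16) ≈ 0.7026

0.7026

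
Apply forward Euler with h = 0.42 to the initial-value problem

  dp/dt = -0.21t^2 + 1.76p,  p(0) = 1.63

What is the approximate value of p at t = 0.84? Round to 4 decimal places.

Euler: p_{n+1} = p_n + h·f(t_n, p_n).
t=0.000000, p=1.630000: f=2.868800 → p ← 1.630000 + 0.42·2.868800 = 2.834896
t=0.420000, p=2.834896: f=4.952373 → p ← 2.834896 + 0.42·4.952373 = 4.914893
p(0.84) ≈ 4.9149

4.9149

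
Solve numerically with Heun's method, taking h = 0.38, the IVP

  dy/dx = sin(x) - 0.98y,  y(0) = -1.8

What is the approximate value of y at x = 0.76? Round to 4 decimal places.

-0.6501

Heun: k1 = f(x_n, y_n); k2 = f(x_n + h, y_n + h·k1); y_{n+1} = y_n + (h/2)·(k1 + k2).
x=0.000000, y=-1.800000:
  k1 = f(0.000000, -1.800000) = 1.764000
  k2 = f(0.380000, -1.129680) = 1.478007
  y ← -1.800000 + (0.38/2)·(1.764000 + 1.478007) = -1.184019
x=0.380000, y=-1.184019:
  k1 = f(0.380000, -1.184019) = 1.531259
  k2 = f(0.760000, -0.602140) = 1.279019
  y ← -1.184019 + (0.38/2)·(1.531259 + 1.279019) = -0.650066
y(0.76) ≈ -0.6501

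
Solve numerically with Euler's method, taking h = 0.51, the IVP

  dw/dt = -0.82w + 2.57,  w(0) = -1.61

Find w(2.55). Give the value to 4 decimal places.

Euler: w_{n+1} = w_n + h·f(t_n, w_n).
t=0.000000, w=-1.610000: f=3.890200 → w ← -1.610000 + 0.51·3.890200 = 0.374002
t=0.510000, w=0.374002: f=2.263318 → w ← 0.374002 + 0.51·2.263318 = 1.528294
t=1.020000, w=1.528294: f=1.316799 → w ← 1.528294 + 0.51·1.316799 = 2.199862
t=1.530000, w=2.199862: f=0.766113 → w ← 2.199862 + 0.51·0.766113 = 2.590580
t=2.040000, w=2.590580: f=0.445725 → w ← 2.590580 + 0.51·0.445725 = 2.817899
w(2.55) ≈ 2.8179

2.8179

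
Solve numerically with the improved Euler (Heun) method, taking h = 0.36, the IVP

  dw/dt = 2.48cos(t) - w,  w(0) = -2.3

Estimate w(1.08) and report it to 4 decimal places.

Heun: k1 = f(t_n, w_n); k2 = f(t_n + h, w_n + h·k1); w_{n+1} = w_n + (h/2)·(k1 + k2).
t=0.000000, w=-2.300000:
  k1 = f(0.000000, -2.300000) = 4.780000
  k2 = f(0.360000, -0.579200) = 2.900224
  w ← -2.300000 + (0.36/2)·(4.780000 + 2.900224) = -0.917560
t=0.360000, w=-0.917560:
  k1 = f(0.360000, -0.917560) = 3.238584
  k2 = f(0.720000, 0.248331) = 1.616148
  w ← -0.917560 + (0.36/2)·(3.238584 + 1.616148) = -0.043708
t=0.720000, w=-0.043708:
  k1 = f(0.720000, -0.043708) = 1.908186
  k2 = f(1.080000, 0.643239) = 0.525655
  w ← -0.043708 + (0.36/2)·(1.908186 + 0.525655) = 0.394383
w(1.08) ≈ 0.3944

0.3944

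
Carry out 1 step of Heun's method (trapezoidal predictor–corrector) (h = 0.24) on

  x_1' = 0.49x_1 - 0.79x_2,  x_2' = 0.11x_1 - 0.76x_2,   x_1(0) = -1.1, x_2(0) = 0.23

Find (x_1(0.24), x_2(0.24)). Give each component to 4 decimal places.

-1.2764, 0.1632

Heun on (x_1,x_2): k1 = f(t_n, state_n); k2 = f(t_n + h, state_n + h·k1); state_{n+1} = state_n + (h/2)·(k1 + k2).
0.000000: (-1.100000, 0.230000)
  k1 = (-0.720700, -0.295800)
  predictor → (-1.272968, 0.159008)
  k2 = (-0.749371, -0.260873)
  → (-1.276408, 0.163199)
(x_1(0.24), x_2(0.24)) ≈ (-1.2764, 0.1632)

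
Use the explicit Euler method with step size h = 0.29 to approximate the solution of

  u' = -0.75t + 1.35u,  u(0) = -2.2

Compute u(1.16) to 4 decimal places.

-8.7350

Euler: u_{n+1} = u_n + h·f(t_n, u_n).
t=0.000000, u=-2.200000: f=-2.970000 → u ← -2.200000 + 0.29·(-2.970000) = -3.061300
t=0.290000, u=-3.061300: f=-4.350255 → u ← -3.061300 + 0.29·(-4.350255) = -4.322874
t=0.580000, u=-4.322874: f=-6.270880 → u ← -4.322874 + 0.29·(-6.270880) = -6.141429
t=0.870000, u=-6.141429: f=-8.943429 → u ← -6.141429 + 0.29·(-8.943429) = -8.735024
u(1.16) ≈ -8.7350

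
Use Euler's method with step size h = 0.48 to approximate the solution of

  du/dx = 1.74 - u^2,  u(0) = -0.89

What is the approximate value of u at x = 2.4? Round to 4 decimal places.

1.3091

Euler: u_{n+1} = u_n + h·f(x_n, u_n).
x=0.000000, u=-0.890000: f=0.947900 → u ← -0.890000 + 0.48·0.947900 = -0.435008
x=0.480000, u=-0.435008: f=1.550768 → u ← -0.435008 + 0.48·1.550768 = 0.309361
x=0.960000, u=0.309361: f=1.644296 → u ← 0.309361 + 0.48·1.644296 = 1.098623
x=1.440000, u=1.098623: f=0.533028 → u ← 1.098623 + 0.48·0.533028 = 1.354476
x=1.920000, u=1.354476: f=-0.094606 → u ← 1.354476 + 0.48·(-0.094606) = 1.309065
u(2.4) ≈ 1.3091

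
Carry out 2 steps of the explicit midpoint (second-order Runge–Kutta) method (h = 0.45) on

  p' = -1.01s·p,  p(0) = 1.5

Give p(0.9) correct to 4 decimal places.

Midpoint: k1 = f(s_n, p_n); k2 = f(s_n + h/2, p_n + (h/2)·k1); p_{n+1} = p_n + h·k2.
s=0.000000, p=1.500000:
  k1 = f(0.000000, 1.500000) = 0.000000
  k2 = f(0.225000, 1.500000) = -0.340875
  p ← 1.500000 + 0.45·(-0.340875) = 1.346606
s=0.450000, p=1.346606:
  k1 = f(0.450000, 1.346606) = -0.612033
  k2 = f(0.675000, 1.208899) = -0.824167
  p ← 1.346606 + 0.45·(-0.824167) = 0.975731
p(0.9) ≈ 0.9757

0.9757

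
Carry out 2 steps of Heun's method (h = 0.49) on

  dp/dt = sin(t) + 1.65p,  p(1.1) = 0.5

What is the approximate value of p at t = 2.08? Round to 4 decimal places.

Heun: k1 = f(t_n, p_n); k2 = f(t_n + h, p_n + h·k1); p_{n+1} = p_n + (h/2)·(k1 + k2).
t=1.100000, p=0.500000:
  k1 = f(1.100000, 0.500000) = 1.716207
  k2 = f(1.590000, 1.340942) = 3.212369
  p ← 0.500000 + (0.49/2)·(1.716207 + 3.212369) = 1.707501
t=1.590000, p=1.707501:
  k1 = f(1.590000, 1.707501) = 3.817193
  k2 = f(2.080000, 3.577926) = 6.776710
  p ← 1.707501 + (0.49/2)·(3.817193 + 6.776710) = 4.303008
p(2.08) ≈ 4.3030

4.3030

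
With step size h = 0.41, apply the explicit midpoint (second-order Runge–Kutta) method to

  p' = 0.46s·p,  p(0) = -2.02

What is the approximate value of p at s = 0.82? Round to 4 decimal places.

Midpoint: k1 = f(s_n, p_n); k2 = f(s_n + h/2, p_n + (h/2)·k1); p_{n+1} = p_n + h·k2.
s=0.000000, p=-2.020000:
  k1 = f(0.000000, -2.020000) = 0.000000
  k2 = f(0.205000, -2.020000) = -0.190486
  p ← -2.020000 + 0.41·(-0.190486) = -2.098099
s=0.410000, p=-2.098099:
  k1 = f(0.410000, -2.098099) = -0.395702
  k2 = f(0.615000, -2.179218) = -0.616501
  p ← -2.098099 + 0.41·(-0.616501) = -2.350865
p(0.82) ≈ -2.3509

-2.3509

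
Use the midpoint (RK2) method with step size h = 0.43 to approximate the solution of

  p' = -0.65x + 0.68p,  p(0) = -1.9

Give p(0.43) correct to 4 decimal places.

-2.5969

Midpoint: k1 = f(x_n, p_n); k2 = f(x_n + h/2, p_n + (h/2)·k1); p_{n+1} = p_n + h·k2.
x=0.000000, p=-1.900000:
  k1 = f(0.000000, -1.900000) = -1.292000
  k2 = f(0.215000, -2.177780) = -1.620640
  p ← -1.900000 + 0.43·(-1.620640) = -2.596875
p(0.43) ≈ -2.5969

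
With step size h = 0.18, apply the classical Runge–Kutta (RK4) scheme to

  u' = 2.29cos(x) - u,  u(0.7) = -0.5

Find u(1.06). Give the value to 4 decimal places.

RK4: k1 = f(x_n, u_n); k2 = f(x_n + h/2, u_n + (h/2)·k1); k3 = f(x_n + h/2, u_n + (h/2)·k2); k4 = f(x_n + h, u_n + h·k3); u_{n+1} = u_n + (h/6)·(k1 + 2k2 + 2k3 + k4).
x=0.700000, u=-0.500000:
  k1 = f(0.700000, -0.500000) = 2.251489
  k2 = f(0.790000, -0.297366) = 1.909172
  k3 = f(0.790000, -0.328175) = 1.939980
  k4 = f(0.880000, -0.150804) = 1.609880
  u ← -0.500000 + (0.18/6)·(k1 + 2k2 + 2k3 + k4) = -0.153210
x=0.880000, u=-0.153210:
  k1 = f(0.880000, -0.153210) = 1.612286
  k2 = f(0.970000, -0.008104) = 1.302640
  k3 = f(0.970000, -0.035972) = 1.330508
  k4 = f(1.060000, 0.086282) = 1.033235
  u ← -0.153210 + (0.18/6)·(k1 + 2k2 + 2k3 + k4) = 0.084145
u(1.06) ≈ 0.0841

0.0841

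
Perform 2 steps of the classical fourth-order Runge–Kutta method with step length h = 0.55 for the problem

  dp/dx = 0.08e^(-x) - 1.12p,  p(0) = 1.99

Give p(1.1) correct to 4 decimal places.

0.6093

RK4: k1 = f(x_n, p_n); k2 = f(x_n + h/2, p_n + (h/2)·k1); k3 = f(x_n + h/2, p_n + (h/2)·k2); k4 = f(x_n + h, p_n + h·k3); p_{n+1} = p_n + (h/6)·(k1 + 2k2 + 2k3 + k4).
x=0.000000, p=1.990000:
  k1 = f(0.000000, 1.990000) = -2.148800
  k2 = f(0.275000, 1.399080) = -1.506204
  k3 = f(0.275000, 1.575794) = -1.704123
  k4 = f(0.550000, 1.052732) = -1.132904
  p ← 1.990000 + (0.55/6)·(k1 + 2k2 + 2k3 + k4) = 1.100617
x=0.550000, p=1.100617:
  k1 = f(0.550000, 1.100617) = -1.186535
  k2 = f(0.825000, 0.774320) = -0.832180
  k3 = f(0.825000, 0.871768) = -0.941321
  k4 = f(1.100000, 0.582891) = -0.626208
  p ← 1.100617 + (0.55/6)·(k1 + 2k2 + 2k3 + k4) = 0.609307
p(1.1) ≈ 0.6093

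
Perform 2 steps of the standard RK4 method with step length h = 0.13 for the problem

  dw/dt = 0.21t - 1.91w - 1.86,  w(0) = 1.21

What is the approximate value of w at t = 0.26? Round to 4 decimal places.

0.3613

RK4: k1 = f(t_n, w_n); k2 = f(t_n + h/2, w_n + (h/2)·k1); k3 = f(t_n + h/2, w_n + (h/2)·k2); k4 = f(t_n + h, w_n + h·k3); w_{n+1} = w_n + (h/6)·(k1 + 2k2 + 2k3 + k4).
t=0.000000, w=1.210000:
  k1 = f(0.000000, 1.210000) = -4.171100
  k2 = f(0.065000, 0.938878) = -3.639608
  k3 = f(0.065000, 0.973425) = -3.705593
  k4 = f(0.130000, 0.728273) = -3.223701
  w ← 1.210000 + (0.13/6)·(k1 + 2k2 + 2k3 + k4) = 0.731487
t=0.130000, w=0.731487:
  k1 = f(0.130000, 0.731487) = -3.229841
  k2 = f(0.195000, 0.521548) = -2.815206
  k3 = f(0.195000, 0.548499) = -2.866683
  k4 = f(0.260000, 0.358819) = -2.490743
  w ← 0.731487 + (0.13/6)·(k1 + 2k2 + 2k3 + k4) = 0.361326
w(0.26) ≈ 0.3613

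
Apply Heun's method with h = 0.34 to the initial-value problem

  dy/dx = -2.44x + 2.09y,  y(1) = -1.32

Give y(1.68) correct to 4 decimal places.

Heun: k1 = f(x_n, y_n); k2 = f(x_n + h, y_n + h·k1); y_{n+1} = y_n + (h/2)·(k1 + k2).
x=1.000000, y=-1.320000:
  k1 = f(1.000000, -1.320000) = -5.198800
  k2 = f(1.340000, -3.087592) = -9.722667
  y ← -1.320000 + (0.34/2)·(-5.198800 + (-9.722667)) = -3.856649
x=1.340000, y=-3.856649:
  k1 = f(1.340000, -3.856649) = -11.329997
  k2 = f(1.680000, -7.708849) = -20.210693
  y ← -3.856649 + (0.34/2)·(-11.329997 + (-20.210693)) = -9.218567
y(1.68) ≈ -9.2186

-9.2186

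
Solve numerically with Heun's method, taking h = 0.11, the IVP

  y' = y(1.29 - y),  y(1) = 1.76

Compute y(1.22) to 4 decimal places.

Heun: k1 = f(s_n, y_n); k2 = f(s_n + h, y_n + h·k1); y_{n+1} = y_n + (h/2)·(k1 + k2).
s=1.000000, y=1.760000:
  k1 = f(1.000000, 1.760000) = -0.827200
  k2 = f(1.110000, 1.669008) = -0.632567
  y ← 1.760000 + (0.11/2)·(-0.827200 + (-0.632567)) = 1.679713
s=1.110000, y=1.679713:
  k1 = f(1.110000, 1.679713) = -0.654606
  k2 = f(1.220000, 1.607706) = -0.510778
  y ← 1.679713 + (0.11/2)·(-0.654606 + (-0.510778)) = 1.615617
y(1.22) ≈ 1.6156

1.6156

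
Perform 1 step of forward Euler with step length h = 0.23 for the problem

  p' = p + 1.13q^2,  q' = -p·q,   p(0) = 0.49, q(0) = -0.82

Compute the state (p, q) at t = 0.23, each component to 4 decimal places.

0.7775, -0.7276

Euler on (p,q): p_{n+1} = p_n + h·p', q_{n+1} = q_n + h·q'.
0.000000: (0.490000, -0.820000); f=(1.249812, 0.401800) → (0.777457, -0.727586)
(p(0.23), q(0.23)) ≈ (0.7775, -0.7276)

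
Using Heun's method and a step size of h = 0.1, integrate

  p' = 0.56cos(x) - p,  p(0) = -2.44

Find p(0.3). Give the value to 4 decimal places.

Heun: k1 = f(x_n, p_n); k2 = f(x_n + h, p_n + h·k1); p_{n+1} = p_n + (h/2)·(k1 + k2).
x=0.000000, p=-2.440000:
  k1 = f(0.000000, -2.440000) = 3.000000
  k2 = f(0.100000, -2.140000) = 2.697202
  p ← -2.440000 + (0.1/2)·(3.000000 + 2.697202) = -2.155140
x=0.100000, p=-2.155140:
  k1 = f(0.100000, -2.155140) = 2.712342
  k2 = f(0.200000, -1.883906) = 2.432743
  p ← -2.155140 + (0.1/2)·(2.712342 + 2.432743) = -1.897886
x=0.200000, p=-1.897886:
  k1 = f(0.200000, -1.897886) = 2.446723
  k2 = f(0.300000, -1.653213) = 2.188202
  p ← -1.897886 + (0.1/2)·(2.446723 + 2.188202) = -1.666139
p(0.3) ≈ -1.6661

-1.6661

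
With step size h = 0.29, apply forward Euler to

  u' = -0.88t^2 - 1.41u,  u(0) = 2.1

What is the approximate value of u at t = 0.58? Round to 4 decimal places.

0.7123

Euler: u_{n+1} = u_n + h·f(t_n, u_n).
t=0.000000, u=2.100000: f=-2.961000 → u ← 2.100000 + 0.29·(-2.961000) = 1.241310
t=0.290000, u=1.241310: f=-1.824255 → u ← 1.241310 + 0.29·(-1.824255) = 0.712276
u(0.58) ≈ 0.7123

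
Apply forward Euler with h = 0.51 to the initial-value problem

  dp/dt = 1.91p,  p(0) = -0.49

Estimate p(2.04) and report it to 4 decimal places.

Euler: p_{n+1} = p_n + h·f(t_n, p_n).
t=0.000000, p=-0.490000: f=-0.935900 → p ← -0.490000 + 0.51·(-0.935900) = -0.967309
t=0.510000, p=-0.967309: f=-1.847560 → p ← -0.967309 + 0.51·(-1.847560) = -1.909565
t=1.020000, p=-1.909565: f=-3.647269 → p ← -1.909565 + 0.51·(-3.647269) = -3.769672
t=1.530000, p=-3.769672: f=-7.200073 → p ← -3.769672 + 0.51·(-7.200073) = -7.441709
p(2.04) ≈ -7.4417

-7.4417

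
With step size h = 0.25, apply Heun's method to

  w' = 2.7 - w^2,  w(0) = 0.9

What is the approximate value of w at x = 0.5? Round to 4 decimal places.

Heun: k1 = f(x_n, w_n); k2 = f(x_n + h, w_n + h·k1); w_{n+1} = w_n + (h/2)·(k1 + k2).
x=0.000000, w=0.900000:
  k1 = f(0.000000, 0.900000) = 1.890000
  k2 = f(0.250000, 1.372500) = 0.816244
  w ← 0.900000 + (0.25/2)·(1.890000 + 0.816244) = 1.238280
x=0.250000, w=1.238280:
  k1 = f(0.250000, 1.238280) = 1.166661
  k2 = f(0.500000, 1.529946) = 0.359266
  w ← 1.238280 + (0.25/2)·(1.166661 + 0.359266) = 1.429021
w(0.5) ≈ 1.4290

1.4290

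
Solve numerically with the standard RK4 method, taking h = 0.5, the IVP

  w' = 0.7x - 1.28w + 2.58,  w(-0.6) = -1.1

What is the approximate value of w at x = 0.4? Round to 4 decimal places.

1.1489

RK4: k1 = f(x_n, w_n); k2 = f(x_n + h/2, w_n + (h/2)·k1); k3 = f(x_n + h/2, w_n + (h/2)·k2); k4 = f(x_n + h, w_n + h·k3); w_{n+1} = w_n + (h/6)·(k1 + 2k2 + 2k3 + k4).
x=-0.600000, w=-1.100000:
  k1 = f(-0.600000, -1.100000) = 3.568000
  k2 = f(-0.350000, -0.208000) = 2.601240
  k3 = f(-0.350000, -0.449690) = 2.910603
  k4 = f(-0.100000, 0.355302) = 2.055214
  w ← -1.100000 + (0.5/6)·(k1 + 2k2 + 2k3 + k4) = 0.287242
x=-0.100000, w=0.287242:
  k1 = f(-0.100000, 0.287242) = 2.142331
  k2 = f(0.150000, 0.822824) = 1.631785
  k3 = f(0.150000, 0.695188) = 1.795159
  k4 = f(0.400000, 1.184821) = 1.343429
  w ← 0.287242 + (0.5/6)·(k1 + 2k2 + 2k3 + k4) = 1.148879
w(0.4) ≈ 1.1489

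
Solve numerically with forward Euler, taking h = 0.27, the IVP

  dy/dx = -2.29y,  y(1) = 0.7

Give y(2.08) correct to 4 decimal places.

0.0149

Euler: y_{n+1} = y_n + h·f(x_n, y_n).
x=1.000000, y=0.700000: f=-1.603000 → y ← 0.700000 + 0.27·(-1.603000) = 0.267190
x=1.270000, y=0.267190: f=-0.611865 → y ← 0.267190 + 0.27·(-0.611865) = 0.101986
x=1.540000, y=0.101986: f=-0.233549 → y ← 0.101986 + 0.27·(-0.233549) = 0.038928
x=1.810000, y=0.038928: f=-0.089146 → y ← 0.038928 + 0.27·(-0.089146) = 0.014859
y(2.08) ≈ 0.0149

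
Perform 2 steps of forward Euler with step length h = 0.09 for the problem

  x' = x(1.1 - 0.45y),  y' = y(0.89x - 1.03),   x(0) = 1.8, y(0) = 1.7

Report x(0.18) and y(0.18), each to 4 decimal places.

1.9036, 1.8873

Euler on (x,y): x_{n+1} = x_n + h·x', y_{n+1} = y_n + h·y'.
0.000000: (1.800000, 1.700000); f=(0.603000, 0.972400) → (1.854270, 1.787516)
0.090000: (1.854270, 1.787516); f=(0.548155, 1.108797) → (1.903604, 1.887308)
(x(0.18), y(0.18)) ≈ (1.9036, 1.8873)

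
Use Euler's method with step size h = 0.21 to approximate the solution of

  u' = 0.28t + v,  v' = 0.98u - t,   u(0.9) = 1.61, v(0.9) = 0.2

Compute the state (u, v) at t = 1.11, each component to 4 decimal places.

Euler on (u,v): u_{n+1} = u_n + h·u', v_{n+1} = v_n + h·v'.
0.900000: (1.610000, 0.200000); f=(0.452000, 0.677800) → (1.704920, 0.342338)
(u(1.11), v(1.11)) ≈ (1.7049, 0.3423)

1.7049, 0.3423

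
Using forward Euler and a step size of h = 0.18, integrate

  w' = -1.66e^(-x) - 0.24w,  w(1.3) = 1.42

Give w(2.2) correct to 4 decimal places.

Euler: w_{n+1} = w_n + h·f(x_n, w_n).
x=1.300000, w=1.420000: f=-0.793203 → w ← 1.420000 + 0.18·(-0.793203) = 1.277224
x=1.480000, w=1.277224: f=-0.684412 → w ← 1.277224 + 0.18·(-0.684412) = 1.154029
x=1.660000, w=1.154029: f=-0.592598 → w ← 1.154029 + 0.18·(-0.592598) = 1.047362
x=1.840000, w=1.047362: f=-0.515004 → w ← 1.047362 + 0.18·(-0.515004) = 0.954661
x=2.020000, w=0.954661: f=-0.449327 → w ← 0.954661 + 0.18·(-0.449327) = 0.873782
w(2.2) ≈ 0.8738

0.8738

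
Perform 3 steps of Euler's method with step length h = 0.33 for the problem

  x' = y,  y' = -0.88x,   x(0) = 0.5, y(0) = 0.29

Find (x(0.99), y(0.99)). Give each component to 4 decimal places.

0.6342, -0.2151

Euler on (x,y): x_{n+1} = x_n + h·x', y_{n+1} = y_n + h·y'.
0.000000: (0.500000, 0.290000); f=(0.290000, -0.440000) → (0.595700, 0.144800)
0.330000: (0.595700, 0.144800); f=(0.144800, -0.524216) → (0.643484, -0.028191)
0.660000: (0.643484, -0.028191); f=(-0.028191, -0.566266) → (0.634181, -0.215059)
(x(0.99), y(0.99)) ≈ (0.6342, -0.2151)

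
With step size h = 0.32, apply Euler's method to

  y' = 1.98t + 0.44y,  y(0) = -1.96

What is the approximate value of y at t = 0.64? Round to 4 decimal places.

Euler: y_{n+1} = y_n + h·f(t_n, y_n).
t=0.000000, y=-1.960000: f=-0.862400 → y ← -1.960000 + 0.32·(-0.862400) = -2.235968
t=0.320000, y=-2.235968: f=-0.350226 → y ← -2.235968 + 0.32·(-0.350226) = -2.348040
y(0.64) ≈ -2.3480

-2.3480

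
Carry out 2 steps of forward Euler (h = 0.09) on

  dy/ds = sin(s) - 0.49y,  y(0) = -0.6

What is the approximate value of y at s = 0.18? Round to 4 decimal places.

Euler: y_{n+1} = y_n + h·f(s_n, y_n).
s=0.000000, y=-0.600000: f=0.294000 → y ← -0.600000 + 0.09·0.294000 = -0.573540
s=0.090000, y=-0.573540: f=0.370913 → y ← -0.573540 + 0.09·0.370913 = -0.540158
y(0.18) ≈ -0.5402

-0.5402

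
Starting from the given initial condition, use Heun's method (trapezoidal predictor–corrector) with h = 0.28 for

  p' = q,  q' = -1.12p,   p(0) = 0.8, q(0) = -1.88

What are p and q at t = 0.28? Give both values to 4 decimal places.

Heun on (p,q): k1 = f(t_n, state_n); k2 = f(t_n + h, state_n + h·k1); state_{n+1} = state_n + (h/2)·(k1 + k2).
0.000000: (0.800000, -1.880000)
  k1 = (-1.880000, -0.896000)
  predictor → (0.273600, -2.130880)
  k2 = (-2.130880, -0.306432)
  → (0.238477, -2.048340)
(p(0.28), q(0.28)) ≈ (0.2385, -2.0483)

0.2385, -2.0483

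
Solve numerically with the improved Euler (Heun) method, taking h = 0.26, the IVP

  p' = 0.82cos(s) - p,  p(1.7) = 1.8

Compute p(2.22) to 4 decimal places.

0.9442

Heun: k1 = f(s_n, p_n); k2 = f(s_n + h, p_n + h·k1); p_{n+1} = p_n + (h/2)·(k1 + k2).
s=1.700000, p=1.800000:
  k1 = f(1.700000, 1.800000) = -1.905652
  k2 = f(1.960000, 1.304530) = -1.615681
  p ← 1.800000 + (0.26/2)·(-1.905652 + (-1.615681)) = 1.342227
s=1.960000, p=1.342227:
  k1 = f(1.960000, 1.342227) = -1.653377
  k2 = f(2.220000, 0.912349) = -1.408081
  p ← 1.342227 + (0.26/2)·(-1.653377 + (-1.408081)) = 0.944237
p(2.22) ≈ 0.9442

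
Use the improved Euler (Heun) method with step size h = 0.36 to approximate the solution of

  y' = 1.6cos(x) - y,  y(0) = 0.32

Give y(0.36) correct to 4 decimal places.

0.6794

Heun: k1 = f(x_n, y_n); k2 = f(x_n + h, y_n + h·k1); y_{n+1} = y_n + (h/2)·(k1 + k2).
x=0.000000, y=0.320000:
  k1 = f(0.000000, 0.320000) = 1.280000
  k2 = f(0.360000, 0.780800) = 0.716635
  y ← 0.320000 + (0.36/2)·(1.280000 + 0.716635) = 0.679394
y(0.36) ≈ 0.6794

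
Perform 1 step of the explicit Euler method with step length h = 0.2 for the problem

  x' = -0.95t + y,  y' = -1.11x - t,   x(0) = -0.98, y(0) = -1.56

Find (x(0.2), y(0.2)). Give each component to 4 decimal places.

Euler on (x,y): x_{n+1} = x_n + h·x', y_{n+1} = y_n + h·y'.
0.000000: (-0.980000, -1.560000); f=(-1.560000, 1.087800) → (-1.292000, -1.342440)
(x(0.2), y(0.2)) ≈ (-1.2920, -1.3424)

-1.2920, -1.3424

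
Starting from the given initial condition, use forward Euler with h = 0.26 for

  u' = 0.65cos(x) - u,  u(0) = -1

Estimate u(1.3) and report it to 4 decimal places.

Euler: u_{n+1} = u_n + h·f(x_n, u_n).
x=0.000000, u=-1.000000: f=1.650000 → u ← -1.000000 + 0.26·1.650000 = -0.571000
x=0.260000, u=-0.571000: f=1.199153 → u ← -0.571000 + 0.26·1.199153 = -0.259220
x=0.520000, u=-0.259220: f=0.823303 → u ← -0.259220 + 0.26·0.823303 = -0.045161
x=0.780000, u=-0.045161: f=0.507255 → u ← -0.045161 + 0.26·0.507255 = 0.086725
x=1.040000, u=0.086725: f=0.242318 → u ← 0.086725 + 0.26·0.242318 = 0.149728
u(1.3) ≈ 0.1497

0.1497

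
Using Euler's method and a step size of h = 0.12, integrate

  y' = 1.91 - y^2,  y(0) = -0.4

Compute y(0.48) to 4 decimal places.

0.4848

Euler: y_{n+1} = y_n + h·f(t_n, y_n).
t=0.000000, y=-0.400000: f=1.750000 → y ← -0.400000 + 0.12·1.750000 = -0.190000
t=0.120000, y=-0.190000: f=1.873900 → y ← -0.190000 + 0.12·1.873900 = 0.034868
t=0.240000, y=0.034868: f=1.908784 → y ← 0.034868 + 0.12·1.908784 = 0.263922
t=0.360000, y=0.263922: f=1.840345 → y ← 0.263922 + 0.12·1.840345 = 0.484764
y(0.48) ≈ 0.4848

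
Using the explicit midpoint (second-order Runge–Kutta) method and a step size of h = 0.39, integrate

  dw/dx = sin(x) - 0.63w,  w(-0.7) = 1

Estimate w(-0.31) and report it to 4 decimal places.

0.6267

Midpoint: k1 = f(x_n, w_n); k2 = f(x_n + h/2, w_n + (h/2)·k1); w_{n+1} = w_n + h·k2.
x=-0.700000, w=1.000000:
  k1 = f(-0.700000, 1.000000) = -1.274218
  k2 = f(-0.505000, 0.751528) = -0.957270
  w ← 1.000000 + 0.39·(-0.957270) = 0.626665
w(-0.31) ≈ 0.6267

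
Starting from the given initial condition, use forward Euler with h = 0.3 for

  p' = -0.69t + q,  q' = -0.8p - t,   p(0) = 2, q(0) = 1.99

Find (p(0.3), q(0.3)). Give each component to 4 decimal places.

2.5970, 1.5100

Euler on (p,q): p_{n+1} = p_n + h·p', q_{n+1} = q_n + h·q'.
0.000000: (2.000000, 1.990000); f=(1.990000, -1.600000) → (2.597000, 1.510000)
(p(0.3), q(0.3)) ≈ (2.5970, 1.5100)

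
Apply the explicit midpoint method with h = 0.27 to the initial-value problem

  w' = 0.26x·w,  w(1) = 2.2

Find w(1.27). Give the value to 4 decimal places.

2.3814

Midpoint: k1 = f(x_n, w_n); k2 = f(x_n + h/2, w_n + (h/2)·k1); w_{n+1} = w_n + h·k2.
x=1.000000, w=2.200000:
  k1 = f(1.000000, 2.200000) = 0.572000
  k2 = f(1.135000, 2.277220) = 0.672008
  w ← 2.200000 + 0.27·0.672008 = 2.381442
w(1.27) ≈ 2.3814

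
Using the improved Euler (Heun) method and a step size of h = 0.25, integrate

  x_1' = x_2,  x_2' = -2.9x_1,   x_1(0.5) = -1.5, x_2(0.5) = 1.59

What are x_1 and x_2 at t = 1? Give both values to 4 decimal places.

-0.2456, 3.0046

Heun on (x_1,x_2): k1 = f(t_n, state_n); k2 = f(t_n + h, state_n + h·k1); state_{n+1} = state_n + (h/2)·(k1 + k2).
0.500000: (-1.500000, 1.590000)
  k1 = (1.590000, 4.350000)
  predictor → (-1.102500, 2.677500)
  k2 = (2.677500, 3.197250)
  → (-0.966562, 2.533406)
0.750000: (-0.966562, 2.533406)
  k1 = (2.533406, 2.803031)
  predictor → (-0.333211, 3.234164)
  k2 = (3.234164, 0.966312)
  → (-0.245616, 3.004574)
(x_1(1), x_2(1)) ≈ (-0.2456, 3.0046)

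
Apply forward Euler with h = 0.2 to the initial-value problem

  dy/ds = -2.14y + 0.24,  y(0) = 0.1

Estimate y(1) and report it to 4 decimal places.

0.1114

Euler: y_{n+1} = y_n + h·f(s_n, y_n).
s=0.000000, y=0.100000: f=0.026000 → y ← 0.100000 + 0.2·0.026000 = 0.105200
s=0.200000, y=0.105200: f=0.014872 → y ← 0.105200 + 0.2·0.014872 = 0.108174
s=0.400000, y=0.108174: f=0.008507 → y ← 0.108174 + 0.2·0.008507 = 0.109876
s=0.600000, y=0.109876: f=0.004866 → y ← 0.109876 + 0.2·0.004866 = 0.110849
s=0.800000, y=0.110849: f=0.002783 → y ← 0.110849 + 0.2·0.002783 = 0.111406
y(1) ≈ 0.1114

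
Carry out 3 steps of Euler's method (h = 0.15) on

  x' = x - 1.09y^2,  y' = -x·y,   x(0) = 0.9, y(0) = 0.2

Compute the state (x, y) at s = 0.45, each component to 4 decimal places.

Euler on (x,y): x_{n+1} = x_n + h·x', y_{n+1} = y_n + h·y'.
0.000000: (0.900000, 0.200000); f=(0.856400, -0.180000) → (1.028460, 0.173000)
0.150000: (1.028460, 0.173000); f=(0.995837, -0.177924) → (1.177836, 0.146311)
0.300000: (1.177836, 0.146311); f=(1.154502, -0.172331) → (1.351011, 0.120462)
(x(0.45), y(0.45)) ≈ (1.3510, 0.1205)

1.3510, 0.1205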